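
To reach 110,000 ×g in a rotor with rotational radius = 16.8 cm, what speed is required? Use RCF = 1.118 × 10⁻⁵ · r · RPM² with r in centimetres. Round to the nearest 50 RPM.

110,000 = 1.118 × 10⁻⁵ × 16.8 × N²
N² = 110,000 / (18.7824 × 10⁻⁵) = 585,654,655
N ≈ √585,654,655 ≈ 24,200.3

N ≈ 24200 RPM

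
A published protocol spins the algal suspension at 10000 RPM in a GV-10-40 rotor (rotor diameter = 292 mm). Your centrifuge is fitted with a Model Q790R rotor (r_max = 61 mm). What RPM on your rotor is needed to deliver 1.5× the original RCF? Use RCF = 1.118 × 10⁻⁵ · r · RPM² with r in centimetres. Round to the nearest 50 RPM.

Original rotor: r = 292 mm / 2 = 146 mm = 14.6 cm
RCF_original = 1.118 × 10⁻⁵ × 14.6 × (10000)² = 1.118 × 10⁻⁵ × 14.6 × 100,000,000 ≈ 16,322.8 × g
Target RCF = 1.5 × 16,322.8 ≈ 24,484.2 × g
Your rotor: r = 61 mm = 6.1 cm
24,484.2 = 1.118 × 10⁻⁵ × 6.1 × N²
N² = 24,484.2 / (6.8198 × 10⁻⁵) = 359,016,393
N ≈ √359,016,393 ≈ 18,947.7

18950 RPM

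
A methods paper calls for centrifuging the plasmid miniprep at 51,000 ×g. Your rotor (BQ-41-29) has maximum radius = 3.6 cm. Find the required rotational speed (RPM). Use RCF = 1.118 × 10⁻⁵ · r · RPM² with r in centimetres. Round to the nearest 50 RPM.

35600 RPM

51,000 = 1.118 × 10⁻⁵ × 3.6 × N²
N² = 51,000 / (4.0248 × 10⁻⁵) = 1,267,143,709
N ≈ √1,267,143,709 ≈ 35,597.0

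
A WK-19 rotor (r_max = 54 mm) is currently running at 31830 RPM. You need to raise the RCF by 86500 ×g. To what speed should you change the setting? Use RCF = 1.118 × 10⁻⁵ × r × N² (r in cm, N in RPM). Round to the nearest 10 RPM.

≈ 49460 RPM

r = 54 mm = 5.4 cm
Current RCF = 1.118 × 10⁻⁵ × 5.4 × (31830)² = 1.118 × 10⁻⁵ × 5.4 × 1,013,148,900 ≈ 61,165.8 × g
Target RCF = 61,165.8 + 86,500 = 147,665.8 × g
N² = 147,665.8 / (6.0372 × 10⁻⁵) = 2,445,931,889
N ≈ √2,445,931,889 ≈ 49,456.4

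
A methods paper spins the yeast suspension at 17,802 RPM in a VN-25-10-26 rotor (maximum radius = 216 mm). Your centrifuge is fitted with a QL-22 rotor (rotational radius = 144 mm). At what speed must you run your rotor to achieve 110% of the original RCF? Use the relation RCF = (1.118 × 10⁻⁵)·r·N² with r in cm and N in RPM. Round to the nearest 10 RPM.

Original rotor: r = 216 mm = 21.6 cm
RCF = 1.118 × 10⁻⁵ × r × N²
RCF_original = 1.118 × 10⁻⁵ × 21.6 × (17802)² = 1.118 × 10⁻⁵ × 21.6 × 316,911,204 ≈ 76,530.3 × g
Target RCF = 1.1 × 76,530.3 ≈ 84,183.3 × g
Your rotor: r = 144 mm = 14.4 cm
84,183.3 = 1.118 × 10⁻⁵ × 14.4 × N²
N² = 84,183.3 / (16.0992 × 10⁻⁵) = 522,903,623
N ≈ √522,903,623 ≈ 22,867.1

22870 RPM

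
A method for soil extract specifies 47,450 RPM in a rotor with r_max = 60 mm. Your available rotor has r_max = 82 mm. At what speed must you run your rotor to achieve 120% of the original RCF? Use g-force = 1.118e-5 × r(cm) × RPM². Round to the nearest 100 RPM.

≈ 44500 RPM

Original rotor: r = 60 mm = 6.0 cm
RCF = 1.118 × 10⁻⁵ × r × N²
RCF_original = 1.118 × 10⁻⁵ × 6 × (47450)² = 1.118 × 10⁻⁵ × 6 × 2,251,502,500 ≈ 151,030.8 × g
Target RCF = 1.2 × 151,030.8 ≈ 181,237 × g
Your rotor: r = 82 mm = 8.2 cm
181,237 = 1.118 × 10⁻⁵ × 8.2 × N²
N² = 181,237 / (9.1676 × 10⁻⁵) = 1,976,929,622
N ≈ √1,976,929,622 ≈ 44,462.7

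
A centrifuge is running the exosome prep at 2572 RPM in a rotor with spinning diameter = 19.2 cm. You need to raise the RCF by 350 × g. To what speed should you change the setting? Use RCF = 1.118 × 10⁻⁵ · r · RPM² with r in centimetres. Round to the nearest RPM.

3143 RPM

r = 19.2 / 2 = 9.6 cm
Current RCF = 1.118 × 10⁻⁵ × 9.6 × (2572)² = 1.118 × 10⁻⁵ × 9.6 × 6,615,184 ≈ 710 × g
Target RCF = 710 + 350 = 1,060 × g
N² = 1,060 / (10.7328 × 10⁻⁵) = 9,876,267
N ≈ √9,876,267 ≈ 3,142.7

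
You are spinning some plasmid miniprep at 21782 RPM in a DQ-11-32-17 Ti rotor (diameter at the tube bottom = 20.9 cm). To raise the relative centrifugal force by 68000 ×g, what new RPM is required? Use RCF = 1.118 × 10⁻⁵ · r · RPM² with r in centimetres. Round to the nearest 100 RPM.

r = 20.9 / 2 = 10.45 cm
Current RCF = 1.118 × 10⁻⁵ × 10.45 × (21782)² = 1.118 × 10⁻⁵ × 10.45 × 474,455,524 ≈ 55,431.1 × g
Target RCF = 55,431.1 + 68,000 = 123,431.1 × g
N² = 123,431.1 / (11.6831 × 10⁻⁵) = 1,056,492,712
N ≈ √1,056,492,712 ≈ 32,503.7

32500 RPM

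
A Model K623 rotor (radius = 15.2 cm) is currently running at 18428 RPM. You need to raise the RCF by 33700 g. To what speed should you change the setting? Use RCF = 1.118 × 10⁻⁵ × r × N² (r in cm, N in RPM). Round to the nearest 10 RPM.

Current RCF = 1.118 × 10⁻⁵ × 15.2 × (18428)² = 1.118 × 10⁻⁵ × 15.2 × 339,591,184 ≈ 57,708.8 × g
Target RCF = 57,708.8 + 33,700 = 91,408.8 × g
N² = 91,408.8 / (16.9936 × 10⁻⁵) = 537,901,328
N ≈ √537,901,328 ≈ 23,192.7

N₂ ≈ 23190 RPM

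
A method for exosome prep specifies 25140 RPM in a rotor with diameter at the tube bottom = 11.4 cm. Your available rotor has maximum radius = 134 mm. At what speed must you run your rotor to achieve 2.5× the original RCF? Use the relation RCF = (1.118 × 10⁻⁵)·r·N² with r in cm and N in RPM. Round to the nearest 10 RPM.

≈ 25930 RPM

Original rotor: r = 11.4 / 2 = 5.7 cm
RCF_original = 1.118 × 10⁻⁵ × 5.7 × (25140)² = 1.118 × 10⁻⁵ × 5.7 × 632,019,600 ≈ 40,276.1 × g
Target RCF = 2.5 × 40,276.1 ≈ 100,690.2 × g
Your rotor: r = 134 mm = 13.4 cm
100,690.2 = 1.118 × 10⁻⁵ × 13.4 × N²
N² = 100,690.2 / (14.9812 × 10⁻⁵) = 672,110,378
N ≈ √672,110,378 ≈ 25,925.1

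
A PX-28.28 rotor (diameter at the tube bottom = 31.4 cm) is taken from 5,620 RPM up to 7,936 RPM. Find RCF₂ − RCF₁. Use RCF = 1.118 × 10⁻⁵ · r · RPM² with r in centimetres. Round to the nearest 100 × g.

≈ 5500 g

r = 31.4 / 2 = 15.7 cm
RCF₁ = 1.118 × 10⁻⁵ × 15.7 × (5620)² = 1.118 × 10⁻⁵ × 15.7 × 31,584,400 ≈ 5,543.9 × g
RCF₂ = 1.118 × 10⁻⁵ × 15.7 × (7936)² = 1.118 × 10⁻⁵ × 15.7 × 62,980,096 ≈ 11,054.6 × g
Increase = 11,054.6 − 5,543.9 = 5,510.7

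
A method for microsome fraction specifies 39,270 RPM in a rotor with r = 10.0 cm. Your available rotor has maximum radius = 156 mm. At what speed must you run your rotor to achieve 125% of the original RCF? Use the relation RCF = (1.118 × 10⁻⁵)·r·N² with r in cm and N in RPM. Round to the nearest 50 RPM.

RCF_original = 1.118 × 10⁻⁵ × 10 × (39270)² = 1.118 × 10⁻⁵ × 10 × 1,542,132,900 ≈ 172,410.5 × g
Target RCF = 1.25 × 172,410.5 ≈ 215,513.1 × g
Your rotor: r = 156 mm = 15.6 cm
215,513.1 = 1.118 × 10⁻⁵ × 15.6 × N²
N² = 215,513.1 / (17.4408 × 10⁻⁵) = 1,235,683,570
N ≈ √1,235,683,570 ≈ 35,152.3

≈ 35150 RPM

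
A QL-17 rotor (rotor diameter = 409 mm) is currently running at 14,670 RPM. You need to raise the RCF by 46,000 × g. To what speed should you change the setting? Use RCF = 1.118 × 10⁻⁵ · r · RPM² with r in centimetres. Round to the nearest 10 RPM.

r = 409 mm / 2 = 204.5 mm = 20.45 cm
Current RCF = 1.118 × 10⁻⁵ × 20.45 × (14670)² = 1.118 × 10⁻⁵ × 20.45 × 215,208,900 ≈ 49,203.4 × g
Target RCF = 49,203.4 + 46,000 = 95,203.4 × g
N² = 95,203.4 / (22.8631 × 10⁻⁵) = 416,406,349
N ≈ √416,406,349 ≈ 20,406.0

N₂ ≈ 20410 RPM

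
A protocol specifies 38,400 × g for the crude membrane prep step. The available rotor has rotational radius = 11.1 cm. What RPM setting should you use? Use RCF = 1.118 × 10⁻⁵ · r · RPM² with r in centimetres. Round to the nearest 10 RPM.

≈ 17590 RPM

RCF = 1.118 × 10⁻⁵ × r × N²
38,400 = 1.118 × 10⁻⁵ × 11.1 × N²
N² = 38,400 / (12.4098 × 10⁻⁵) = 309,432,868
N ≈ √309,432,868 ≈ 17,590.7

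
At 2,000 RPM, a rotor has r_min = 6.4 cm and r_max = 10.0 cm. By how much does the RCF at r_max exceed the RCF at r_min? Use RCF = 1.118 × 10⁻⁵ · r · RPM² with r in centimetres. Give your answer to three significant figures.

RCF_max = 1.118 × 10⁻⁵ × 10 × (2000)² = 1.118 × 10⁻⁵ × 10 × 4,000,000 ≈ 447.2 × g
RCF_min = 1.118 × 10⁻⁵ × 6.4 × (2000)² = 1.118 × 10⁻⁵ × 6.4 × 4,000,000 ≈ 286.2 × g
ΔRCF = 447.2 − 286.2 = 161

161 g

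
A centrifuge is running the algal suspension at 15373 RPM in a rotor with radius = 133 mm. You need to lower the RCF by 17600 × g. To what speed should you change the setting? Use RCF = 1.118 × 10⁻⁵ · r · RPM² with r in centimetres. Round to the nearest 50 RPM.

N₂ ≈ 10850 RPM

r = 133 mm = 13.3 cm
Current RCF = 1.118 × 10⁻⁵ × 13.3 × (15373)² = 1.118 × 10⁻⁵ × 13.3 × 236,329,129 ≈ 35,140.7 × g
Target RCF = 35,140.7 − 17,600 = 17,540.7 × g
N² = 17,540.7 / (14.8694 × 10⁻⁵) = 117,965,083
N ≈ √117,965,083 ≈ 10,861.2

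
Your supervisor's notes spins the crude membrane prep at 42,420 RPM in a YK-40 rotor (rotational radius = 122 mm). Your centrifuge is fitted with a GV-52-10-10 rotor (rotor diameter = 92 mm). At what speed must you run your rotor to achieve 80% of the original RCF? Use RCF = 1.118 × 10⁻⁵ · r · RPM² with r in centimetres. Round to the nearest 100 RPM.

61800 RPM

Original rotor: r = 122 mm = 12.2 cm
RCF = 1.118 × 10⁻⁵ × r × N²
RCF_original = 1.118 × 10⁻⁵ × 12.2 × (42420)² = 1.118 × 10⁻⁵ × 12.2 × 1,799,456,400 ≈ 245,438.7 × g
Target RCF = 0.8 × 245,438.7 ≈ 196,351 × g
Your rotor: r = 92 mm / 2 = 46 mm = 4.6 cm
196,351 = 1.118 × 10⁻⁵ × 4.6 × N²
N² = 196,351 / (5.1428 × 10⁻⁵) = 3,817,978,533
N ≈ √3,817,978,533 ≈ 61,789.8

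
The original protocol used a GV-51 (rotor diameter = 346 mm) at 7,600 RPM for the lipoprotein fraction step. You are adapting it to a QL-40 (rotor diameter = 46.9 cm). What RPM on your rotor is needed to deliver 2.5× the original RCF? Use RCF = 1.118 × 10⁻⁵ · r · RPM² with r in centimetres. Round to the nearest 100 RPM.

Original rotor: r = 346 mm / 2 = 173 mm = 17.3 cm
RCF_original = 1.118 × 10⁻⁵ × 17.3 × (7600)² = 1.118 × 10⁻⁵ × 17.3 × 57,760,000 ≈ 11,171.6 × g
Target RCF = 2.5 × 11,171.6 ≈ 27,929 × g
Your rotor: r = 46.9 / 2 = 23.45 cm
27,929 = 1.118 × 10⁻⁵ × 23.45 × N²
N² = 27,929 / (26.2171 × 10⁻⁵) = 106,529,708
N ≈ √106,529,708 ≈ 10,321.3

≈ 10300 RPM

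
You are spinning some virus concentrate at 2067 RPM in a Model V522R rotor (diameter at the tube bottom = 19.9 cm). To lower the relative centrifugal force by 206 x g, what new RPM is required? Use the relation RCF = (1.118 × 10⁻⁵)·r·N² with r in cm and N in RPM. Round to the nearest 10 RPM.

≈ 1560 RPM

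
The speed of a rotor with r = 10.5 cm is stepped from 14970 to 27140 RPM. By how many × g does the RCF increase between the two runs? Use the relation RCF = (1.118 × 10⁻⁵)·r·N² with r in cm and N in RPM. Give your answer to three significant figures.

≈ 60200 × g

RCF₁ = 1.118 × 10⁻⁵ × 10.5 × (14970)² = 1.118 × 10⁻⁵ × 10.5 × 224,100,900 ≈ 26,307.2 × g
RCF₂ = 1.118 × 10⁻⁵ × 10.5 × (27140)² = 1.118 × 10⁻⁵ × 10.5 × 736,579,600 ≈ 86,467.1 × g
Increase = 86,467.1 − 26,307.2 = 60,159.9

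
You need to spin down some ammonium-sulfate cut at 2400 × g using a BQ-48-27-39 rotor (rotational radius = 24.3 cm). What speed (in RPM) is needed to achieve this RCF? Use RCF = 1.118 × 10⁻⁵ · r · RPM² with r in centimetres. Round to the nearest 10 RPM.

2,400 = 1.118 × 10⁻⁵ × 24.3 × N²
N² = 2,400 / (27.1674 × 10⁻⁵) = 8,834,117
N ≈ √8,834,117 ≈ 2,972.2

N ≈ 2970 RPM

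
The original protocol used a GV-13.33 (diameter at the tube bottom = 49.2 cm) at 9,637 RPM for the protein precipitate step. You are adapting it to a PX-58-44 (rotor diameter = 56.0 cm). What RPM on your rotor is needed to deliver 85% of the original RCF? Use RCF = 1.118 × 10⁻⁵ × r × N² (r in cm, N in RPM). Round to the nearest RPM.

Original rotor: r = 49.2 / 2 = 24.6 cm
RCF_original = 1.118 × 10⁻⁵ × 24.6 × (9637)² = 1.118 × 10⁻⁵ × 24.6 × 92,871,769 ≈ 25,542.3 × g
Target RCF = 0.85 × 25,542.3 ≈ 21,711 × g
Your rotor: r = 56.0 / 2 = 28 cm
21,711 = 1.118 × 10⁻⁵ × 28 × N²
N² = 21,711 / (31.304 × 10⁻⁵) = 69,355,354
N ≈ √69,355,354 ≈ 8,328.0

≈ 8328 RPM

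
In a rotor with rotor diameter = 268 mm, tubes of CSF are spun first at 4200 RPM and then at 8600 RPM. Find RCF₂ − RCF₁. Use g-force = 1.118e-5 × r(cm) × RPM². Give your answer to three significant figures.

8440 × g

r = 268 mm / 2 = 134 mm = 13.4 cm
RCF₁ = 1.118 × 10⁻⁵ × 13.4 × (4200)² = 1.118 × 10⁻⁵ × 13.4 × 17,640,000 ≈ 2,642.7 × g
RCF₂ = 1.118 × 10⁻⁵ × 13.4 × (8600)² = 1.118 × 10⁻⁵ × 13.4 × 73,960,000 ≈ 11,080.1 × g
Increase = 11,080.1 − 2,642.7 = 8,437.4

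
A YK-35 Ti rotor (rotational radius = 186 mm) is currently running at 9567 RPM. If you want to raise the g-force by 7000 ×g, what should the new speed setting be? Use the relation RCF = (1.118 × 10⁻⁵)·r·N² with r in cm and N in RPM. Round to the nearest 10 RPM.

r = 186 mm = 18.6 cm
Current RCF = 1.118 × 10⁻⁵ × 18.6 × (9567)² = 1.118 × 10⁻⁵ × 18.6 × 91,527,489 ≈ 19,033 × g
Target RCF = 19,033 + 7,000 = 26,033 × g
N² = 26,033 / (20.7948 × 10⁻⁵) = 125,189,951
N ≈ √125,189,951 ≈ 11,188.8

≈ 11190 RPM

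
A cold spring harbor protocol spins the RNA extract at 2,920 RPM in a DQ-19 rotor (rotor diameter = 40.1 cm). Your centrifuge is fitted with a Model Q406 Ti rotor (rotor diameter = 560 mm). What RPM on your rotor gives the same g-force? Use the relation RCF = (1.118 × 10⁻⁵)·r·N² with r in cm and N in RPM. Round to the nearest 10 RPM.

2470 RPM

Original rotor: r = 40.1 / 2 = 20.05 cm
RCF_original = 1.118 × 10⁻⁵ × 20.05 × (2920)² = 1.118 × 10⁻⁵ × 20.05 × 8,526,400 ≈ 1,911.3 × g
Your rotor: r = 560 mm / 2 = 280 mm = 28 cm
1,911.3 = 1.118 × 10⁻⁵ × 28 × N²
N² = 1,911.3 / (31.304 × 10⁻⁵) = 6,105,610
N ≈ √6,105,610 ≈ 2,471.0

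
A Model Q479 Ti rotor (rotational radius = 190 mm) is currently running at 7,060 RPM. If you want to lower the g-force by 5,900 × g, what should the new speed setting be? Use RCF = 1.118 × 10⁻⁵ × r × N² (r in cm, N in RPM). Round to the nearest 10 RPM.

r = 190 mm = 19.0 cm
Current RCF = 1.118 × 10⁻⁵ × 19 × (7060)² = 1.118 × 10⁻⁵ × 19 × 49,843,600 ≈ 10,587.8 × g
Target RCF = 10,587.8 − 5,900 = 4,687.8 × g
N² = 4,687.8 / (21.242 × 10⁻⁵) = 22,068,543
N ≈ √22,068,543 ≈ 4,697.7

4700 RPM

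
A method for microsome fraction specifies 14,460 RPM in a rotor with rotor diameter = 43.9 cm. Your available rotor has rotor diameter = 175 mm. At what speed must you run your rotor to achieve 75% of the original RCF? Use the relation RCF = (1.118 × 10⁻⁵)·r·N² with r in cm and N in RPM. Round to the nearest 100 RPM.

Original rotor: r = 43.9 / 2 = 21.95 cm
RCF = 1.118 × 10⁻⁵ × r × N²
RCF_original = 1.118 × 10⁻⁵ × 21.95 × (14460)² = 1.118 × 10⁻⁵ × 21.95 × 209,091,600 ≈ 51,311.3 × g
Target RCF = 0.75 × 51,311.3 ≈ 38,483.5 × g
Your rotor: r = 175 mm / 2 = 87.5 mm = 8.75 cm
38,483.5 = 1.118 × 10⁻⁵ × 8.75 × N²
N² = 38,483.5 / (9.7825 × 10⁻⁵) = 393,391,260
N ≈ √393,391,260 ≈ 19,834.1

19800 RPM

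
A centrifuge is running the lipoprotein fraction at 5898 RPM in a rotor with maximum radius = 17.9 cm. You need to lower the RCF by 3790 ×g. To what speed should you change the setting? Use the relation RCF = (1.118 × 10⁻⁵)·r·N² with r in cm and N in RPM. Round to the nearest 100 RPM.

4000 RPM

Current RCF = 1.118 × 10⁻⁵ × 17.9 × (5898)² = 1.118 × 10⁻⁵ × 17.9 × 34,786,404 ≈ 6,961.5 × g
Target RCF = 6,961.5 − 3,790 = 3,171.5 × g
N² = 3,171.5 / (20.0122 × 10⁻⁵) = 15,847,833
N ≈ √15,847,833 ≈ 3,980.9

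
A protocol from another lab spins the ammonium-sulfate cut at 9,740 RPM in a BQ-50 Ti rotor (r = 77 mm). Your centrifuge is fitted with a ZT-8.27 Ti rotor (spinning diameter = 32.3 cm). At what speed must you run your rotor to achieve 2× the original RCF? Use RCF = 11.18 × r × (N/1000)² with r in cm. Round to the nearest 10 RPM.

9510 RPM

Original rotor: r = 77 mm = 7.7 cm
RCF_original = 11.18 × 7.7 × (9.74)² = 11.18 × 7.7 × 94.8676 ≈ 8,166.8 × g
Target RCF = 2 × 8,166.8 ≈ 16,333.6 × g
Your rotor: r = 32.3 / 2 = 16.15 cm
16,333.6 = 11.18 × 16.15 × (N/1000)²
(N/1000)² = 16,333.6 / 180.557 = 90.46229
N = 1000 × √90.46229 ≈ 9,511.2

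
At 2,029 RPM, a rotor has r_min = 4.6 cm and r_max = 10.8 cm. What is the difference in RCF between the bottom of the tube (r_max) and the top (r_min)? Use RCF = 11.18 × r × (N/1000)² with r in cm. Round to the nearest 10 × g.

RCF_max = 11.18 × 10.8 × (2.029)² = 11.18 × 10.8 × 4.116841 ≈ 497.1 × g
RCF_min = 11.18 × 4.6 × (2.029)² = 11.18 × 4.6 × 4.116841 ≈ 211.7 × g
ΔRCF = 497.1 − 211.7 = 285.4

≈ 290 ×g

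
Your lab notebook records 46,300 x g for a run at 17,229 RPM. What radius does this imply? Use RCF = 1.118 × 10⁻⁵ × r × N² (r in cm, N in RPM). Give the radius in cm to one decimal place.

RCF = 1.118 × 10⁻⁵ × r × N²
46300 = 1.118 × 10⁻⁵ × r × (17229)²
r = 46300 / (1.118 × 10⁻⁵ × 296,838,441) = 46300 / 3318.654 ≈ 13.951 cm

≈ 14.0 cm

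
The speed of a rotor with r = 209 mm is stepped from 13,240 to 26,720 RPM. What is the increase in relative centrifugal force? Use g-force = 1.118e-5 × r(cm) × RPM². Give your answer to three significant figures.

r = 209 mm = 20.9 cm
RCF₁ = 1.118 × 10⁻⁵ × 20.9 × (13240)² = 1.118 × 10⁻⁵ × 20.9 × 175,297,600 ≈ 40,960.4 × g
RCF₂ = 1.118 × 10⁻⁵ × 20.9 × (26720)² = 1.118 × 10⁻⁵ × 20.9 × 713,958,400 ≈ 166,824.9 × g
Increase = 166,824.9 − 40,960.4 = 125,864.5

≈ 126000 x g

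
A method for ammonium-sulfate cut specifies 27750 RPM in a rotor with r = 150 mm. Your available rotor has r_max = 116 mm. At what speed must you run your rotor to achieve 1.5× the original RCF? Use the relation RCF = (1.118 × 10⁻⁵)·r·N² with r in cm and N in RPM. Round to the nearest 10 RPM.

≈ 38650 RPM

Original rotor: r = 150 mm = 15.0 cm
RCF = 1.118 × 10⁻⁵ × r × N²
RCF_original = 1.118 × 10⁻⁵ × 15 × (27750)² = 1.118 × 10⁻⁵ × 15 × 770,062,500 ≈ 129,139.5 × g
Target RCF = 1.5 × 129,139.5 ≈ 193,709.2 × g
Your rotor: r = 116 mm = 11.6 cm
193,709.2 = 1.118 × 10⁻⁵ × 11.6 × N²
N² = 193,709.2 / (12.9688 × 10⁻⁵) = 1,493,655,543
N ≈ √1,493,655,543 ≈ 38,647.8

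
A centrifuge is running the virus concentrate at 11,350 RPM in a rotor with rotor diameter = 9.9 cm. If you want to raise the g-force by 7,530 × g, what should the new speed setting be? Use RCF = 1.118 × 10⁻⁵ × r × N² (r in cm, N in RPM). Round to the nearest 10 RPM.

16280 RPM

r = 9.9 / 2 = 4.95 cm
Current RCF = 1.118 × 10⁻⁵ × 4.95 × (11350)² = 1.118 × 10⁻⁵ × 4.95 × 128,822,500 ≈ 7,129.2 × g
Target RCF = 7,129.2 + 7,530 = 14,659.2 × g
N² = 14,659.2 / (5.5341 × 10⁻⁵) = 264,888,600
N ≈ √264,888,600 ≈ 16,275.4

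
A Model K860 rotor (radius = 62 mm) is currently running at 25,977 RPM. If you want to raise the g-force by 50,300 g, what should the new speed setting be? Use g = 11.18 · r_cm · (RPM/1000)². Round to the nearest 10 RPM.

r = 62 mm = 6.2 cm
Current RCF = 11.18 × 6.2 × (25.977)² = 11.18 × 6.2 × 674.804529 ≈ 46,774.8 × g
Target RCF = 46,774.8 + 50,300 = 97,074.8 × g
(N/1000)² = 97,074.8 / 69.316 = 1400.467
N = 1000 × √1400.467 ≈ 37,422.8

N₂ ≈ 37420 RPM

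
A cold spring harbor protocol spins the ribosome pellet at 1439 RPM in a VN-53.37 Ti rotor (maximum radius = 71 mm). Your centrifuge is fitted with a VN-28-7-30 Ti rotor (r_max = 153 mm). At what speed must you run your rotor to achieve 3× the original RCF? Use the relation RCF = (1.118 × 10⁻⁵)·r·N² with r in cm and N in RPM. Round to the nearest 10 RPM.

≈ 1700 RPM

Original rotor: r = 71 mm = 7.1 cm
RCF_original = 1.118 × 10⁻⁵ × 7.1 × (1439)² = 1.118 × 10⁻⁵ × 7.1 × 2,070,721 ≈ 164.4 × g
Target RCF = 3 × 164.4 ≈ 493.2 × g
Your rotor: r = 153 mm = 15.3 cm
493.2 = 1.118 × 10⁻⁵ × 15.3 × N²
N² = 493.2 / (17.1054 × 10⁻⁵) = 2,883,300
N ≈ √2,883,300 ≈ 1,698.0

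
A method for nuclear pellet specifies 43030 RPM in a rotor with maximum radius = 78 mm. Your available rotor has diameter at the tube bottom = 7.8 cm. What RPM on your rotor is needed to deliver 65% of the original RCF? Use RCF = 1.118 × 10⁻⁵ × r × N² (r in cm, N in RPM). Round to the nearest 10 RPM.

49060 RPM

Original rotor: r = 78 mm = 7.8 cm
RCF = 1.118 × 10⁻⁵ × r × N²
RCF_original = 1.118 × 10⁻⁵ × 7.8 × (43030)² = 1.118 × 10⁻⁵ × 7.8 × 1,851,580,900 ≈ 161,465.3 × g
Target RCF = 0.65 × 161,465.3 ≈ 104,952.4 × g
Your rotor: r = 7.8 / 2 = 3.9 cm
104,952.4 = 1.118 × 10⁻⁵ × 3.9 × N²
N² = 104,952.4 / (4.3602 × 10⁻⁵) = 2,407,054,722
N ≈ √2,407,054,722 ≈ 49,061.7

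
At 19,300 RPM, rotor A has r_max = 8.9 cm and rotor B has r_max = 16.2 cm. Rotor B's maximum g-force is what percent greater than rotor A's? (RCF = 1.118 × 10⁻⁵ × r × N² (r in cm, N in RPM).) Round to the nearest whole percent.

82%

At equal RPM, RCF scales linearly with r: ratio = 16.2 / 8.9 = 1.8202.
So rotor B delivers 82.0% more g-force.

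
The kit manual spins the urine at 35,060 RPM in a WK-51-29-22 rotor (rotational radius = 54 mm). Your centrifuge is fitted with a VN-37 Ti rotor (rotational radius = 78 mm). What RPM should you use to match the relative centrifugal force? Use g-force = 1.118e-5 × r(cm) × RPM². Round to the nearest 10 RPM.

≈ 29170 RPM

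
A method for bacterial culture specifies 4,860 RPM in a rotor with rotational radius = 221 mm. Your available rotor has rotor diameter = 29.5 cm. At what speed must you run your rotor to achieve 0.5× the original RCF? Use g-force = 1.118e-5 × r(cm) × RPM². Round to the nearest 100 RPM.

≈ 4200 RPM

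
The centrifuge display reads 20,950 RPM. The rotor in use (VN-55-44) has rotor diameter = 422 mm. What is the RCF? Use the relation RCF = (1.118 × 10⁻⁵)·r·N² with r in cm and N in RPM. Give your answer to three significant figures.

104000 ×g

r = 422 mm / 2 = 211 mm = 21.1 cm
RCF = 1.118 × 10⁻⁵ × r × N²
RCF = 1.118 × 10⁻⁵ × 21.1 × (20950)² = 1.118 × 10⁻⁵ × 21.1 × 438,902,500 ≈ 103,536.2 × g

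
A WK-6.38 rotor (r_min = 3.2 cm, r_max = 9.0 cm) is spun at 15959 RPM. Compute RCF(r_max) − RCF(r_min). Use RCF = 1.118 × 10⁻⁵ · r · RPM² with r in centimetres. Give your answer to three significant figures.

≈ 16500 ×g

RCF_max = 1.118 × 10⁻⁵ × 9 × (15959)² = 1.118 × 10⁻⁵ × 9 × 254,689,681 ≈ 25,626.9 × g
RCF_min = 1.118 × 10⁻⁵ × 3.2 × (15959)² = 1.118 × 10⁻⁵ × 3.2 × 254,689,681 ≈ 9,111.8 × g
ΔRCF = 25,626.9 − 9,111.8 = 16,515.1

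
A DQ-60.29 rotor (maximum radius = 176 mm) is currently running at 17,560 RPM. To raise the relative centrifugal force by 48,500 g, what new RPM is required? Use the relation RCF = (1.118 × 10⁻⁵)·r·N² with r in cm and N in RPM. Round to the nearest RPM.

N₂ ≈ 23555 RPM

r = 176 mm = 17.6 cm
Current RCF = 1.118 × 10⁻⁵ × 17.6 × (17560)² = 1.118 × 10⁻⁵ × 17.6 × 308,353,600 ≈ 60,674.1 × g
Target RCF = 60,674.1 + 48,500 = 109,174.1 × g
N² = 109,174.1 / (19.6768 × 10⁻⁵) = 554,836,660
N ≈ √554,836,660 ≈ 23,555.0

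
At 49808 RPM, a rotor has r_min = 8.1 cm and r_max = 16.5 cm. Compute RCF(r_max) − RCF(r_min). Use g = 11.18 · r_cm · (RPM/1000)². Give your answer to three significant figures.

RCF_max = 11.18 × 16.5 × (49.808)² = 11.18 × 16.5 × 2,480.836864 ≈ 457,640 × g
RCF_min = 11.18 × 8.1 × (49.808)² = 11.18 × 8.1 × 2,480.836864 ≈ 224,659.6 × g
ΔRCF = 457,640 − 224,659.6 = 232,980.4

233000 × g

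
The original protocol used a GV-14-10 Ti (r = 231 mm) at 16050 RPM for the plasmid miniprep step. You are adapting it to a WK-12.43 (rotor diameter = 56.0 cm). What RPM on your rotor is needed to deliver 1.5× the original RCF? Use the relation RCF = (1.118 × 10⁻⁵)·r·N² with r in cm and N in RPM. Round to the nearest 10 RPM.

Original rotor: r = 231 mm = 23.1 cm
RCF_original = 1.118 × 10⁻⁵ × 23.1 × (16050)² = 1.118 × 10⁻⁵ × 23.1 × 257,602,500 ≈ 66,527.9 × g
Target RCF = 1.5 × 66,527.9 ≈ 99,791.8 × g
Your rotor: r = 56.0 / 2 = 28 cm
99,791.8 = 1.118 × 10⁻⁵ × 28 × N²
N² = 99,791.8 / (31.304 × 10⁻⁵) = 318,782,903
N ≈ √318,782,903 ≈ 17,854.5

17850 RPM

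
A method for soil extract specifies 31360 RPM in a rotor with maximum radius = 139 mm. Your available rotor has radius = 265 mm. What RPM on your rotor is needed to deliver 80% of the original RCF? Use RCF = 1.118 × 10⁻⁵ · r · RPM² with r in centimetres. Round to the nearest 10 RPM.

≈ 20310 RPM

Original rotor: r = 139 mm = 13.9 cm
RCF_original = 1.118 × 10⁻⁵ × 13.9 × (31360)² = 1.118 × 10⁻⁵ × 13.9 × 983,449,600 ≈ 152,830 × g
Target RCF = 0.8 × 152,830 ≈ 122,264 × g
Your rotor: r = 265 mm = 26.5 cm
122,264 = 1.118 × 10⁻⁵ × 26.5 × N²
N² = 122,264 / (29.627 × 10⁻⁵) = 412,677,625
N ≈ √412,677,625 ≈ 20,314.5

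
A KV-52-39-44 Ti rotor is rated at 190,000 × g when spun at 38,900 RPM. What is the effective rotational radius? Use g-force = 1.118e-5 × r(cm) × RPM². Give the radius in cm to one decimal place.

r ≈ 11.2 cm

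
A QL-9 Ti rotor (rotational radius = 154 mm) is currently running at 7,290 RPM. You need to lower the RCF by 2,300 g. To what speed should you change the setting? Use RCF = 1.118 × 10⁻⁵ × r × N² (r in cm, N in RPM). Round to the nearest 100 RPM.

r = 154 mm = 15.4 cm
Current RCF = 1.118 × 10⁻⁵ × 15.4 × (7290)² = 1.118 × 10⁻⁵ × 15.4 × 53,144,100 ≈ 9,149.9 × g
Target RCF = 9,149.9 − 2,300 = 6,849.9 × g
N² = 6,849.9 / (17.2172 × 10⁻⁵) = 39,785,215
N ≈ √39,785,215 ≈ 6,307.6

6300 RPM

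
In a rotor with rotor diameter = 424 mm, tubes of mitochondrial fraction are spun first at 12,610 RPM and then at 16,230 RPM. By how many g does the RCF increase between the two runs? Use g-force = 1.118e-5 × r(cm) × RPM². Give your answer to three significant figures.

r = 424 mm / 2 = 212 mm = 21.2 cm
RCF₁ = 1.118 × 10⁻⁵ × 21.2 × (12610)² = 1.118 × 10⁻⁵ × 21.2 × 159,012,100 ≈ 37,688.4 × g
RCF₂ = 1.118 × 10⁻⁵ × 21.2 × (16230)² = 1.118 × 10⁻⁵ × 21.2 × 263,412,900 ≈ 62,433.1 × g
Increase = 62,433.1 − 37,688.4 = 24,744.7

≈ 24700 g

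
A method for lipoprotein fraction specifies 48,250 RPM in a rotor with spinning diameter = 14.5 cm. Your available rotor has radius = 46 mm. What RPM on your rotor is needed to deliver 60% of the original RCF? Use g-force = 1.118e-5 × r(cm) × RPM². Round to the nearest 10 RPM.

Original rotor: r = 14.5 / 2 = 7.25 cm
RCF_original = 1.118 × 10⁻⁵ × 7.25 × (48250)² = 1.118 × 10⁻⁵ × 7.25 × 2,328,062,500 ≈ 188,701.1 × g
Target RCF = 0.6 × 188,701.1 ≈ 113,220.7 × g
Your rotor: r = 46 mm = 4.6 cm
113,220.7 = 1.118 × 10⁻⁵ × 4.6 × N²
N² = 113,220.7 / (5.1428 × 10⁻⁵) = 2,201,538,073
N ≈ √2,201,538,073 ≈ 46,920.6

≈ 46920 RPM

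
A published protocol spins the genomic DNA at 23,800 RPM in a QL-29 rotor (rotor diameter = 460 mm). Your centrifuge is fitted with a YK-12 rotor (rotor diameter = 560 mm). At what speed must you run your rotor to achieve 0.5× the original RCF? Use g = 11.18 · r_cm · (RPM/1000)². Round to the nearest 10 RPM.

15250 RPM

Original rotor: r = 460 mm / 2 = 230 mm = 23 cm
RCF_original = 11.18 × 23 × (23.8)² = 11.18 × 23 × 566.44 ≈ 145,654.4 × g
Target RCF = 0.5 × 145,654.4 ≈ 72,827.2 × g
Your rotor: r = 560 mm / 2 = 280 mm = 28 cm
72,827.2 = 11.18 × 28 × (N/1000)²
(N/1000)² = 72,827.2 / 313.04 = 232.645
N = 1000 × √232.645 ≈ 15,252.7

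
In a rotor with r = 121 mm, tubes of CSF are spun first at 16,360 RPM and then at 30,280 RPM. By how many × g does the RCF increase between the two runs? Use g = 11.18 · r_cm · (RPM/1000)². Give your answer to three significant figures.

r = 121 mm = 12.1 cm
RCF₁ = 11.18 × 12.1 × (16.36)² = 11.18 × 12.1 × 267.6496 ≈ 36,207.1 × g
RCF₂ = 11.18 × 12.1 × (30.28)² = 11.18 × 12.1 × 916.8784 ≈ 124,033.5 × g
Increase = 124,033.5 − 36,207.1 = 87,826.4

≈ 87800 × g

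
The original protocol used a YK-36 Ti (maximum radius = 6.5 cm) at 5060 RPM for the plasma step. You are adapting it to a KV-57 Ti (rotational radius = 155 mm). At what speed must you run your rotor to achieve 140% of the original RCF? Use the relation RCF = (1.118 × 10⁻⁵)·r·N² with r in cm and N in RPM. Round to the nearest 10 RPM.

3880 RPM

RCF_original = 1.118 × 10⁻⁵ × 6.5 × (5060)² = 1.118 × 10⁻⁵ × 6.5 × 25,603,600 ≈ 1,860.6 × g
Target RCF = 1.4 × 1,860.6 ≈ 2,604.8 × g
Your rotor: r = 155 mm = 15.5 cm
2,604.8 = 1.118 × 10⁻⁵ × 15.5 × N²
N² = 2,604.8 / (17.329 × 10⁻⁵) = 15,031,450
N ≈ √15,031,450 ≈ 3,877.0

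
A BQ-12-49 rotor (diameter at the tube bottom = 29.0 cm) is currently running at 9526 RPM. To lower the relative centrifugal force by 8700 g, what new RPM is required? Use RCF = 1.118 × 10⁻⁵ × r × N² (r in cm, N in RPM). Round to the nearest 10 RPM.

r = 29.0 / 2 = 14.5 cm
Current RCF = 1.118 × 10⁻⁵ × 14.5 × (9526)² = 1.118 × 10⁻⁵ × 14.5 × 90,744,676 ≈ 14,710.6 × g
Target RCF = 14,710.6 − 8,700 = 6,010.6 × g
N² = 6,010.6 / (16.211 × 10⁻⁵) = 37,077,293
N ≈ √37,077,293 ≈ 6,089.1

6090 RPM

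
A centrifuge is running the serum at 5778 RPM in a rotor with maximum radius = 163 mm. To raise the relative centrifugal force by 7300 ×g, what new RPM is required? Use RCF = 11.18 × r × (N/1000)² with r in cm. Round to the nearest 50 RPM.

8550 RPM

r = 163 mm = 16.3 cm
Current RCF = 11.18 × 16.3 × (5.778)² = 11.18 × 16.3 × 33.385284 ≈ 6,083.9 × g
Target RCF = 6,083.9 + 7,300 = 13,383.9 × g
(N/1000)² = 13,383.9 / 182.234 = 73.44348
N = 1000 × √73.44348 ≈ 8,569.9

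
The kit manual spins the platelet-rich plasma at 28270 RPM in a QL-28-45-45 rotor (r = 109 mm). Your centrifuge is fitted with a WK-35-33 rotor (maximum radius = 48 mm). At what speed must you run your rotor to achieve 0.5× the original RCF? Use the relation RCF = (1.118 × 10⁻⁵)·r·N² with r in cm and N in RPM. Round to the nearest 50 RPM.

30100 RPM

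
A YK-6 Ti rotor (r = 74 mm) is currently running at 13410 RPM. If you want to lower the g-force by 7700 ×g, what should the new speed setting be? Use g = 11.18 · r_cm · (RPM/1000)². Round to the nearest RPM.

N₂ ≈ 9314 RPM

r = 74 mm = 7.4 cm
Current RCF = 11.18 × 7.4 × (13.41)² = 11.18 × 7.4 × 179.8281 ≈ 14,877.5 × g
Target RCF = 14,877.5 − 7,700 = 7,177.5 × g
(N/1000)² = 7,177.5 / 82.732 = 86.75603
N = 1000 × √86.75603 ≈ 9,314.3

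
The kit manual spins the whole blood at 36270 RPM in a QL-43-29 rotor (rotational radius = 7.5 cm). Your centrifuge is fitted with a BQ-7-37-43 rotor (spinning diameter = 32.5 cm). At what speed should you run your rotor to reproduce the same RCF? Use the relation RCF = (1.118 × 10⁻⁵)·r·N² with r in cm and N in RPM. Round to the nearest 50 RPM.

24650 RPM

RCF_original = 1.118 × 10⁻⁵ × 7.5 × (36270)² = 1.118 × 10⁻⁵ × 7.5 × 1,315,512,900 ≈ 110,305.8 × g
Your rotor: r = 32.5 / 2 = 16.25 cm
110,305.8 = 1.118 × 10⁻⁵ × 16.25 × N²
N² = 110,305.8 / (18.1675 × 10⁻⁵) = 607,160,039
N ≈ √607,160,039 ≈ 24,640.6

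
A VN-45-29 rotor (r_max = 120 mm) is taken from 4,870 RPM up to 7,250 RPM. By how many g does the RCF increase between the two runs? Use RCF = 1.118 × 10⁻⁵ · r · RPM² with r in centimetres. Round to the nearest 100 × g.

3900 g

r = 120 mm = 12.0 cm
RCF₁ = 1.118 × 10⁻⁵ × 12 × (4870)² = 1.118 × 10⁻⁵ × 12 × 23,716,900 ≈ 3,181.9 × g
RCF₂ = 1.118 × 10⁻⁵ × 12 × (7250)² = 1.118 × 10⁻⁵ × 12 × 52,562,500 ≈ 7,051.8 × g
Increase = 7,051.8 − 3,181.9 = 3,869.9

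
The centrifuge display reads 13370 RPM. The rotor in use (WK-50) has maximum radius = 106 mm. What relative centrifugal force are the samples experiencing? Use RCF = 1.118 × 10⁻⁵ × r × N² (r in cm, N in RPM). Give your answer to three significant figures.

r = 106 mm = 10.6 cm
RCF = 1.118 × 10⁻⁵ × 10.6 × (13370)² = 1.118 × 10⁻⁵ × 10.6 × 178,756,900 ≈ 21,184.1 × g

RCF ≈ 21200 x g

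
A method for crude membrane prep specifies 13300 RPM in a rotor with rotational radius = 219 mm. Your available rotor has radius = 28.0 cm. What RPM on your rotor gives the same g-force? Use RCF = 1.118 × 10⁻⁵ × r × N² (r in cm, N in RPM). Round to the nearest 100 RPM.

11800 RPM

Original rotor: r = 219 mm = 21.9 cm
RCF_original = 1.118 × 10⁻⁵ × 21.9 × (13300)² = 1.118 × 10⁻⁵ × 21.9 × 176,890,000 ≈ 43,310.1 × g
43,310.1 = 1.118 × 10⁻⁵ × 28 × N²
N² = 43,310.1 / (31.304 × 10⁻⁵) = 138,353,246
N ≈ √138,353,246 ≈ 11,762.4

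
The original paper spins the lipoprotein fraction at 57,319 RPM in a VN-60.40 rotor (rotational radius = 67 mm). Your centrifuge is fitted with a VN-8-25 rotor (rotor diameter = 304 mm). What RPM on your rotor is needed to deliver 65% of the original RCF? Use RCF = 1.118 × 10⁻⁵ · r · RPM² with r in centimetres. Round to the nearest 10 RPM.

≈ 30680 RPM

Original rotor: r = 67 mm = 6.7 cm
RCF_original = 1.118 × 10⁻⁵ × 6.7 × (57319)² = 1.118 × 10⁻⁵ × 6.7 × 3,285,467,761 ≈ 246,101.2 × g
Target RCF = 0.65 × 246,101.2 ≈ 159,965.8 × g
Your rotor: r = 304 mm / 2 = 152 mm = 15.2 cm
159,965.8 = 1.118 × 10⁻⁵ × 15.2 × N²
N² = 159,965.8 / (16.9936 × 10⁻⁵) = 941,329,677
N ≈ √941,329,677 ≈ 30,681.1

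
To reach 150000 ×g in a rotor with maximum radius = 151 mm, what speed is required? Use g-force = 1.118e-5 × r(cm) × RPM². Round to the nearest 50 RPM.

r = 151 mm = 15.1 cm
150,000 = 1.118 × 10⁻⁵ × 15.1 × N²
N² = 150,000 / (16.8818 × 10⁻⁵) = 888,530,844
N ≈ √888,530,844 ≈ 29,808.2

N ≈ 29800 RPM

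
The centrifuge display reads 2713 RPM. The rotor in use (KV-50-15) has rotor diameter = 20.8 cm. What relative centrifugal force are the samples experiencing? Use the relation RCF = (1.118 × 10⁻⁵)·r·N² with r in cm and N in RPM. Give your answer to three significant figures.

r = 20.8 / 2 = 10.4 cm
RCF = 1.118 × 10⁻⁵ × r × N²
RCF = 1.118 × 10⁻⁵ × 10.4 × (2713)² = 1.118 × 10⁻⁵ × 10.4 × 7,360,369 ≈ 855.8 × g

≈ 856 × g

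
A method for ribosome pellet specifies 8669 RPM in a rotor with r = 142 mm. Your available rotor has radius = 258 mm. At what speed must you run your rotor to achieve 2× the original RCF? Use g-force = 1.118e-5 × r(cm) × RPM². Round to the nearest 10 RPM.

Original rotor: r = 142 mm = 14.2 cm
RCF_original = 1.118 × 10⁻⁵ × 14.2 × (8669)² = 1.118 × 10⁻⁵ × 14.2 × 75,151,561 ≈ 11,930.8 × g
Target RCF = 2 × 11,930.8 ≈ 23,861.6 × g
Your rotor: r = 258 mm = 25.8 cm
23,861.6 = 1.118 × 10⁻⁵ × 25.8 × N²
N² = 23,861.6 / (28.8444 × 10⁻⁵) = 82,725,243
N ≈ √82,725,243 ≈ 9,095.3

≈ 9100 RPM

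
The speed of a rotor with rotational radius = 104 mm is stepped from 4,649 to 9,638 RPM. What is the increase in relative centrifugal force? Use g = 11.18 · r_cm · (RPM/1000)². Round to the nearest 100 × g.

≈ 8300 × g

r = 104 mm = 10.4 cm
RCF₁ = 11.18 × 10.4 × (4.649)² = 11.18 × 10.4 × 21.613201 ≈ 2,513 × g
RCF₂ = 11.18 × 10.4 × (9.638)² = 11.18 × 10.4 × 92.891044 ≈ 10,800.6 × g
Increase = 10,800.6 − 2,513 = 8,287.6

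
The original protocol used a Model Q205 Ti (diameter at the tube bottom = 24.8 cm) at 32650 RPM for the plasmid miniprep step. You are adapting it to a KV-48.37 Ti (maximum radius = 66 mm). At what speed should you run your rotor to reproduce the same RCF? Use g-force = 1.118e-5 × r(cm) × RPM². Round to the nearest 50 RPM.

Original rotor: r = 24.8 / 2 = 12.4 cm
RCF = 1.118 × 10⁻⁵ × r × N²
RCF_original = 1.118 × 10⁻⁵ × 12.4 × (32650)² = 1.118 × 10⁻⁵ × 12.4 × 1,066,022,500 ≈ 147,784.8 × g
Your rotor: r = 66 mm = 6.6 cm
147,784.8 = 1.118 × 10⁻⁵ × 6.6 × N²
N² = 147,784.8 / (7.3788 × 10⁻⁵) = 2,002,829,728
N ≈ √2,002,829,728 ≈ 44,753.0

44750 RPM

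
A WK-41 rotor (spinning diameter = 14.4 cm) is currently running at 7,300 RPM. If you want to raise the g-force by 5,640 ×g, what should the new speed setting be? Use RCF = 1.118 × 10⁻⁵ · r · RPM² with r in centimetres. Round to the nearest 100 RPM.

r = 14.4 / 2 = 7.2 cm
Current RCF = 1.118 × 10⁻⁵ × 7.2 × (7300)² = 1.118 × 10⁻⁵ × 7.2 × 53,290,000 ≈ 4,289.6 × g
Target RCF = 4,289.6 + 5,640 = 9,929.6 × g
N² = 9,929.6 / (8.0496 × 10⁻⁵) = 123,355,198
N ≈ √123,355,198 ≈ 11,106.5

N₂ ≈ 11100 RPM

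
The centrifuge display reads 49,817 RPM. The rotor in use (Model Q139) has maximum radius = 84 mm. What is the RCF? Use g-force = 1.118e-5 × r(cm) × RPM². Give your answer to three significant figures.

r = 84 mm = 8.4 cm
RCF = 1.118 × 10⁻⁵ × 8.4 × (49817)² = 1.118 × 10⁻⁵ × 8.4 × 2,481,733,489 ≈ 233,064.6 × g

RCF ≈ 233000 × g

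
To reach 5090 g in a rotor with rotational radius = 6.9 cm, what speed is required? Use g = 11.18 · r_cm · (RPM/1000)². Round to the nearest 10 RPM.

8120 RPM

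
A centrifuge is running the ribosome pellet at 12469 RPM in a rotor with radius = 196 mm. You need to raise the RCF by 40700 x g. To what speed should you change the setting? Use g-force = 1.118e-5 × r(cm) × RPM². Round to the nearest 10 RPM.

18470 RPM

r = 196 mm = 19.6 cm
Current RCF = 1.118 × 10⁻⁵ × 19.6 × (12469)² = 1.118 × 10⁻⁵ × 19.6 × 155,475,961 ≈ 34,069.1 × g
Target RCF = 34,069.1 + 40,700 = 74,769.1 × g
N² = 74,769.1 / (21.9128 × 10⁻⁵) = 341,211,986
N ≈ √341,211,986 ≈ 18,471.9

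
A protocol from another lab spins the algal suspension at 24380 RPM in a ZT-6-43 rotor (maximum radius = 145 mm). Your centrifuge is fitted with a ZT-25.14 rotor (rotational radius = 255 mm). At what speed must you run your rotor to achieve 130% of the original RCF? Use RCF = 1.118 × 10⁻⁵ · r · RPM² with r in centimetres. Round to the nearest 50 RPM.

≈ 20950 RPM

Original rotor: r = 145 mm = 14.5 cm
RCF = 1.118 × 10⁻⁵ × r × N²
RCF_original = 1.118 × 10⁻⁵ × 14.5 × (24380)² = 1.118 × 10⁻⁵ × 14.5 × 594,384,400 ≈ 96,355.7 × g
Target RCF = 1.3 × 96,355.7 ≈ 125,262.4 × g
Your rotor: r = 255 mm = 25.5 cm
125,262.4 = 1.118 × 10⁻⁵ × 25.5 × N²
N² = 125,262.4 / (28.509 × 10⁻⁵) = 439,378,442
N ≈ √439,378,442 ≈ 20,961.4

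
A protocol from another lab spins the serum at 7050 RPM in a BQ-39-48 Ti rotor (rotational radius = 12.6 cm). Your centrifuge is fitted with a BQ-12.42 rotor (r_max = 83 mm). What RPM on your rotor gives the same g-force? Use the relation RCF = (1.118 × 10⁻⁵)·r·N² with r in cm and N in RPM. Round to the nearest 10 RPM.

≈ 8690 RPM

RCF_original = 1.118 × 10⁻⁵ × 12.6 × (7050)² = 1.118 × 10⁻⁵ × 12.6 × 49,702,500 ≈ 7,001.5 × g
Your rotor: r = 83 mm = 8.3 cm
7,001.5 = 1.118 × 10⁻⁵ × 8.3 × N²
N² = 7,001.5 / (9.2794 × 10⁻⁵) = 75,452,077
N ≈ √75,452,077 ≈ 8,686.3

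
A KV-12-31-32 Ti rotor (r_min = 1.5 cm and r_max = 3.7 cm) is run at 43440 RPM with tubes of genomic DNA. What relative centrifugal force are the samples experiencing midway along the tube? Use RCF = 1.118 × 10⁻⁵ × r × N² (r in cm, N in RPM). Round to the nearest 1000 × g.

≈ 55000 × g

r_avg = (1.5 + 3.7) / 2 = 2.6 cm
RCF = 1.118 × 10⁻⁵ × 2.6 × (43440)² = 1.118 × 10⁻⁵ × 2.6 × 1,887,033,600 ≈ 54,852.3 × g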